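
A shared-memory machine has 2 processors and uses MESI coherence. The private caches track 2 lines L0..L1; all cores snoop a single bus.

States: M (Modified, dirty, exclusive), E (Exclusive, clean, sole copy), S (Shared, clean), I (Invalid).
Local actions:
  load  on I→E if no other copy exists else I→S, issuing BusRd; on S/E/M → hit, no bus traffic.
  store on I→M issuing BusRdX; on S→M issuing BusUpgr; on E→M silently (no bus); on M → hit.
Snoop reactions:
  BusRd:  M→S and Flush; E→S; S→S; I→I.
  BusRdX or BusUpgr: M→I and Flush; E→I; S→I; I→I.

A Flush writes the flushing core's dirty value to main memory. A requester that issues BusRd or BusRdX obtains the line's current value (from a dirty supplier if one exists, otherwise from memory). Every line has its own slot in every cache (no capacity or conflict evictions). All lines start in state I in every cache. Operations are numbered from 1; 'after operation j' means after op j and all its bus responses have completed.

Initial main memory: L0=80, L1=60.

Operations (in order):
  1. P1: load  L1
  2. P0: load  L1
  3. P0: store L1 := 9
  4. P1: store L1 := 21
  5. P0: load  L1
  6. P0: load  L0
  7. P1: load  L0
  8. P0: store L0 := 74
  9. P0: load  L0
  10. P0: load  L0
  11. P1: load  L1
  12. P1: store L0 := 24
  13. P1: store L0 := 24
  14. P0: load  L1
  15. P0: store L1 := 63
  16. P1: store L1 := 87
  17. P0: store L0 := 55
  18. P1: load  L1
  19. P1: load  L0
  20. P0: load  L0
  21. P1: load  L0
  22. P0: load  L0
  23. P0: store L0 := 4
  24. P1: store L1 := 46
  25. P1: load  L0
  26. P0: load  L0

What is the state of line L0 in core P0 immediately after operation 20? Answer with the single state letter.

1. P1: load  L1  bus=[BusRd]  L1: P0=I P1=E  mem[L1]=60
2. P0: load  L1  bus=[BusRd]  L1: P0=S P1=S  mem[L1]=60
3. P0: store L1 := 9  bus=[BusUpgr]  L1: P0=M P1=I  mem[L1]=60
4. P1: store L1 := 21  bus=[BusRdX,Flush]  L1: P0=I P1=M  mem[L1]=9
5. P0: load  L1  bus=[BusRd,Flush]  L1: P0=S P1=S  mem[L1]=21
6. P0: load  L0  bus=[BusRd]  L0: P0=E P1=I  mem[L0]=80
7. P1: load  L0  bus=[BusRd]  L0: P0=S P1=S  mem[L0]=80
8. P0: store L0 := 74  bus=[BusUpgr]  L0: P0=M P1=I  mem[L0]=80
9. P0: load  L0  bus=[-]  L0: P0=M P1=I  mem[L0]=80
10. P0: load  L0  bus=[-]  L0: P0=M P1=I  mem[L0]=80
11. P1: load  L1  bus=[-]  L1: P0=S P1=S  mem[L1]=21
12. P1: store L0 := 24  bus=[BusRdX,Flush]  L0: P0=I P1=M  mem[L0]=74
13. P1: store L0 := 24  bus=[-]  L0: P0=I P1=M  mem[L0]=74
14. P0: load  L1  bus=[-]  L1: P0=S P1=S  mem[L1]=21
15. P0: store L1 := 63  bus=[BusUpgr]  L1: P0=M P1=I  mem[L1]=21
16. P1: store L1 := 87  bus=[BusRdX,Flush]  L1: P0=I P1=M  mem[L1]=63
17. P0: store L0 := 55  bus=[BusRdX,Flush]  L0: P0=M P1=I  mem[L0]=24
18. P1: load  L1  bus=[-]  L1: P0=I P1=M  mem[L1]=63
19. P1: load  L0  bus=[BusRd,Flush]  L0: P0=S P1=S  mem[L0]=55
20. P0: load  L0  bus=[-]  L0: P0=S P1=S  mem[L0]=55
21. P1: load  L0  bus=[-]  L0: P0=S P1=S  mem[L0]=55
22. P0: load  L0  bus=[-]  L0: P0=S P1=S  mem[L0]=55
23. P0: store L0 := 4  bus=[BusUpgr]  L0: P0=M P1=I  mem[L0]=55
24. P1: store L1 := 46  bus=[-]  L1: P0=I P1=M  mem[L1]=63
25. P1: load  L0  bus=[BusRd,Flush]  L0: P0=S P1=S  mem[L0]=4
26. P0: load  L0  bus=[-]  L0: P0=S P1=S  mem[L0]=4

state = S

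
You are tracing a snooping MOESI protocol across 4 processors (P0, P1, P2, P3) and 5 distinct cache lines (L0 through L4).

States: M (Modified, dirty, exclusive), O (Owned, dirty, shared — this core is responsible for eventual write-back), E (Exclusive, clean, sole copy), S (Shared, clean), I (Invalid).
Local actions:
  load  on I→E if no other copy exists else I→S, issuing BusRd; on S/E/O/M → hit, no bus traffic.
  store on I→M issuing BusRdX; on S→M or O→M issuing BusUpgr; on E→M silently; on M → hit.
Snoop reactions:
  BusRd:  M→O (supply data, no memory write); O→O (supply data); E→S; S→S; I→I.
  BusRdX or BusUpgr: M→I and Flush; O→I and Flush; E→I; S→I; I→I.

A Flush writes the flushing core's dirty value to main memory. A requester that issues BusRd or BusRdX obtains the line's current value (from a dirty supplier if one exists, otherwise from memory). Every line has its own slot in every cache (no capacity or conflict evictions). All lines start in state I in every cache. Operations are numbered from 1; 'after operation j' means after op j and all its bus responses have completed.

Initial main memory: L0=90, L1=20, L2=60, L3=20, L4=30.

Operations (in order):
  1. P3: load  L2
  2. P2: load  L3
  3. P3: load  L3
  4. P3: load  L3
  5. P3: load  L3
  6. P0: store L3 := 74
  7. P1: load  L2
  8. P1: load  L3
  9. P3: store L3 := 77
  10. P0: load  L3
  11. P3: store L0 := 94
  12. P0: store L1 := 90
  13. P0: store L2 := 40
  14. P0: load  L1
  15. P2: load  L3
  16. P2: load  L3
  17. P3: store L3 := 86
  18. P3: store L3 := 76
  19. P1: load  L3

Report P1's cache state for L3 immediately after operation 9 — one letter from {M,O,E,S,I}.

[1] P3: load  L2 | P0:I, P1:I, P2:I, P3:E(60) | bus: BusRd
[2] P2: load  L3 | P0:I, P1:I, P2:E(20), P3:I | bus: BusRd
[3] P3: load  L3 | P0:I, P1:I, P2:S(20), P3:S(20) | bus: BusRd
[4] P3: load  L3 | P0:I, P1:I, P2:S(20), P3:S(20) | bus: none
[5] P3: load  L3 | P0:I, P1:I, P2:S(20), P3:S(20) | bus: none
[6] P0: store L3 := 74 | P0:M(74), P1:I, P2:I, P3:I | bus: BusRdX
[7] P1: load  L2 | P0:I, P1:S(60), P2:I, P3:S(60) | bus: BusRd
[8] P1: load  L3 | P0:O(74), P1:S(74), P2:I, P3:I | bus: BusRd
[9] P3: store L3 := 77 | P0:I, P1:I, P2:I, P3:M(77) | bus: BusRdX,Flush
[10] P0: load  L3 | P0:S(77), P1:I, P2:I, P3:O(77) | bus: BusRd
[11] P3: store L0 := 94 | P0:I, P1:I, P2:I, P3:M(94) | bus: BusRdX
[12] P0: store L1 := 90 | P0:M(90), P1:I, P2:I, P3:I | bus: BusRdX
[13] P0: store L2 := 40 | P0:M(40), P1:I, P2:I, P3:I | bus: BusRdX
[14] P0: load  L1 | P0:M(90), P1:I, P2:I, P3:I | bus: none
[15] P2: load  L3 | P0:S(77), P1:I, P2:S(77), P3:O(77) | bus: BusRd
[16] P2: load  L3 | P0:S(77), P1:I, P2:S(77), P3:O(77) | bus: none
[17] P3: store L3 := 86 | P0:I, P1:I, P2:I, P3:M(86) | bus: BusUpgr
[18] P3: store L3 := 76 | P0:I, P1:I, P2:I, P3:M(76) | bus: none
[19] P1: load  L3 | P0:I, P1:S(76), P2:I, P3:O(76) | bus: BusRd

state = I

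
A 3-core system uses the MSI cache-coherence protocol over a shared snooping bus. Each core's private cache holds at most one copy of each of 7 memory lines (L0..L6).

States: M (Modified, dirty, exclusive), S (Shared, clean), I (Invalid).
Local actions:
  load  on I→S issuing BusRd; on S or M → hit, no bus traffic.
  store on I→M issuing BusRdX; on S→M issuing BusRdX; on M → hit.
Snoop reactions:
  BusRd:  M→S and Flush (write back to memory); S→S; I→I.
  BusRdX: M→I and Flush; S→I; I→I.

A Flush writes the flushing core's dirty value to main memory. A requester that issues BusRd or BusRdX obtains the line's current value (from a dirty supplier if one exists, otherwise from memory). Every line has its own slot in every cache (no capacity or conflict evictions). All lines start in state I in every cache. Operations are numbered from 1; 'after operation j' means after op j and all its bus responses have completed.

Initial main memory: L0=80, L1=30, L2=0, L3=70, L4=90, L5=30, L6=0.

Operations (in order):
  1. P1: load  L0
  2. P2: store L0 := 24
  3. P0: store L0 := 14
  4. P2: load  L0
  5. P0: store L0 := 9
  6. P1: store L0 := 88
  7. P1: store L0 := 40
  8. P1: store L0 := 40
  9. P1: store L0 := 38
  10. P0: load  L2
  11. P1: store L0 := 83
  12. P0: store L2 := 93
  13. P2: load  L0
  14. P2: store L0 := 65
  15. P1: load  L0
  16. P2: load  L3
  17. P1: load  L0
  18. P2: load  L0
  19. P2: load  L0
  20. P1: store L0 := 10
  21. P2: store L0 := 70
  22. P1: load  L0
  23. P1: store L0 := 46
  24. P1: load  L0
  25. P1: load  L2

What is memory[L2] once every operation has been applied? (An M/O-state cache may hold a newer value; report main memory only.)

memory[L2] = 93

  op1 P1: load  L0 → I/S/I on L0; bus BusRd; mem=80
  op2 P2: store L0 := 24 → I/I/M on L0; bus BusRdX; mem=80
  op3 P0: store L0 := 14 → M/I/I on L0; bus BusRdX Flush; mem=24
  op4 P2: load  L0 → S/I/S on L0; bus BusRd Flush; mem=14
  op5 P0: store L0 := 9 → M/I/I on L0; bus BusRdX; mem=14
  op6 P1: store L0 := 88 → I/M/I on L0; bus BusRdX Flush; mem=9
  op7 P1: store L0 := 40 → I/M/I on L0; bus (none); mem=9
  op8 P1: store L0 := 40 → I/M/I on L0; bus (none); mem=9
  op9 P1: store L0 := 38 → I/M/I on L0; bus (none); mem=9
  op10 P0: load  L2 → S/I/I on L2; bus BusRd; mem=0
  op11 P1: store L0 := 83 → I/M/I on L0; bus (none); mem=9
  op12 P0: store L2 := 93 → M/I/I on L2; bus BusRdX; mem=0
  op13 P2: load  L0 → I/S/S on L0; bus BusRd Flush; mem=83
  op14 P2: store L0 := 65 → I/I/M on L0; bus BusRdX; mem=83
  op15 P1: load  L0 → I/S/S on L0; bus BusRd Flush; mem=65
  op16 P2: load  L3 → I/I/S on L3; bus BusRd; mem=70
  op17 P1: load  L0 → I/S/S on L0; bus (none); mem=65
  op18 P2: load  L0 → I/S/S on L0; bus (none); mem=65
  op19 P2: load  L0 → I/S/S on L0; bus (none); mem=65
  op20 P1: store L0 := 10 → I/M/I on L0; bus BusRdX; mem=65
  op21 P2: store L0 := 70 → I/I/M on L0; bus BusRdX Flush; mem=10
  op22 P1: load  L0 → I/S/S on L0; bus BusRd Flush; mem=70
  op23 P1: store L0 := 46 → I/M/I on L0; bus BusRdX; mem=70
  op24 P1: load  L0 → I/M/I on L0; bus (none); mem=70
  op25 P1: load  L2 → S/S/I on L2; bus BusRd Flush; mem=93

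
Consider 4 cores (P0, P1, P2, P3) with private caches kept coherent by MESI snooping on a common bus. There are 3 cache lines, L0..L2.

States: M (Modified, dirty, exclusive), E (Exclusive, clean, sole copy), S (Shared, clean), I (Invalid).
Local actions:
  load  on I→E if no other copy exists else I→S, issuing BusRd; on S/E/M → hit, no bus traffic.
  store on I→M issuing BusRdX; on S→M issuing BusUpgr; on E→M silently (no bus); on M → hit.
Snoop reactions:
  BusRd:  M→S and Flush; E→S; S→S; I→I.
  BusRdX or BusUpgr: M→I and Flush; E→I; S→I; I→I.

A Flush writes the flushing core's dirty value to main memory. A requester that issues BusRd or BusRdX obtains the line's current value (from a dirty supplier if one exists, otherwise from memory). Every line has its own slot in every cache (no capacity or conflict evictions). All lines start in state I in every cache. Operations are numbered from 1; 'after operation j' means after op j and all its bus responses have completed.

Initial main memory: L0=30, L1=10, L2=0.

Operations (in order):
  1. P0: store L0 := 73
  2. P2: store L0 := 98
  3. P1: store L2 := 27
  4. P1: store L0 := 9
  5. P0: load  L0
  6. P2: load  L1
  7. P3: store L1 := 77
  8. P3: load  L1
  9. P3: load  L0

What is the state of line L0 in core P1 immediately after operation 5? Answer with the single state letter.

step 1: P0: store L0 := 73  ⟶  MIII  (L0)  txn=BusRdX  M[L0]=30
step 2: P2: store L0 := 98  ⟶  IIMI  (L0)  txn=BusRdX+Flush  M[L0]=73
step 3: P1: store L2 := 27  ⟶  IMII  (L2)  txn=BusRdX  M[L2]=0
step 4: P1: store L0 := 9  ⟶  IMII  (L0)  txn=BusRdX+Flush  M[L0]=98
step 5: P0: load  L0  ⟶  SSII  (L0)  txn=BusRd+Flush  M[L0]=9
step 6: P2: load  L1  ⟶  IIEI  (L1)  txn=BusRd  M[L1]=10
step 7: P3: store L1 := 77  ⟶  IIIM  (L1)  txn=BusRdX  M[L1]=10
step 8: P3: load  L1  ⟶  IIIM  (L1)  txn=∅  M[L1]=10
step 9: P3: load  L0  ⟶  SSIS  (L0)  txn=BusRd  M[L0]=9

state = S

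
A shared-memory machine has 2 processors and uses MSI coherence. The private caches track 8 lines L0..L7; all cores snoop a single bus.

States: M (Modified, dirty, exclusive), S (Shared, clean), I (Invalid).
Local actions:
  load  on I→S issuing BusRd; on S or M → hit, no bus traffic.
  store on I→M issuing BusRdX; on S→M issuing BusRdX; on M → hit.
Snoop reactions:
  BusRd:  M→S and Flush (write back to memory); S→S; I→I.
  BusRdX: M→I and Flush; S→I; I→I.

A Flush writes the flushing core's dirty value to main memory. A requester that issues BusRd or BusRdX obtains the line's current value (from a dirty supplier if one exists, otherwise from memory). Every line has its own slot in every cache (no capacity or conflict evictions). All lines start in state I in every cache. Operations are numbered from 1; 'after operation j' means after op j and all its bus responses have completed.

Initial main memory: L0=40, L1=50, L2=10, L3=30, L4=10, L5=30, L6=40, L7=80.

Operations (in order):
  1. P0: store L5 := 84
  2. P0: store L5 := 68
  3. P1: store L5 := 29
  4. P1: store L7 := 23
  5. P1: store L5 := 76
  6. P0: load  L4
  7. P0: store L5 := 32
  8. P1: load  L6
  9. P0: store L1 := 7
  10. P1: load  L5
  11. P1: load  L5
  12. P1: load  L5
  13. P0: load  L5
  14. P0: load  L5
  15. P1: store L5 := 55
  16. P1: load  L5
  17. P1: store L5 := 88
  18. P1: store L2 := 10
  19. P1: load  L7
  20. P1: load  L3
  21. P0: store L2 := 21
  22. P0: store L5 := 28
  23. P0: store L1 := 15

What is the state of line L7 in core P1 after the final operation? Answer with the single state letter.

state = M

[1] P0: store L5 := 84 | P0:M(84), P1:I | bus: BusRdX
[2] P0: store L5 := 68 | P0:M(68), P1:I | bus: none
[3] P1: store L5 := 29 | P0:I, P1:M(29) | bus: BusRdX,Flush
[4] P1: store L7 := 23 | P0:I, P1:M(23) | bus: BusRdX
[5] P1: store L5 := 76 | P0:I, P1:M(76) | bus: none
[6] P0: load  L4 | P0:S(10), P1:I | bus: BusRd
[7] P0: store L5 := 32 | P0:M(32), P1:I | bus: BusRdX,Flush
[8] P1: load  L6 | P0:I, P1:S(40) | bus: BusRd
[9] P0: store L1 := 7 | P0:M(7), P1:I | bus: BusRdX
[10] P1: load  L5 | P0:S(32), P1:S(32) | bus: BusRd,Flush
[11] P1: load  L5 | P0:S(32), P1:S(32) | bus: none
[12] P1: load  L5 | P0:S(32), P1:S(32) | bus: none
[13] P0: load  L5 | P0:S(32), P1:S(32) | bus: none
[14] P0: load  L5 | P0:S(32), P1:S(32) | bus: none
[15] P1: store L5 := 55 | P0:I, P1:M(55) | bus: BusRdX
[16] P1: load  L5 | P0:I, P1:M(55) | bus: none
[17] P1: store L5 := 88 | P0:I, P1:M(88) | bus: none
[18] P1: store L2 := 10 | P0:I, P1:M(10) | bus: BusRdX
[19] P1: load  L7 | P0:I, P1:M(23) | bus: none
[20] P1: load  L3 | P0:I, P1:S(30) | bus: BusRd
[21] P0: store L2 := 21 | P0:M(21), P1:I | bus: BusRdX,Flush
[22] P0: store L5 := 28 | P0:M(28), P1:I | bus: BusRdX,Flush
[23] P0: store L1 := 15 | P0:M(15), P1:I | bus: none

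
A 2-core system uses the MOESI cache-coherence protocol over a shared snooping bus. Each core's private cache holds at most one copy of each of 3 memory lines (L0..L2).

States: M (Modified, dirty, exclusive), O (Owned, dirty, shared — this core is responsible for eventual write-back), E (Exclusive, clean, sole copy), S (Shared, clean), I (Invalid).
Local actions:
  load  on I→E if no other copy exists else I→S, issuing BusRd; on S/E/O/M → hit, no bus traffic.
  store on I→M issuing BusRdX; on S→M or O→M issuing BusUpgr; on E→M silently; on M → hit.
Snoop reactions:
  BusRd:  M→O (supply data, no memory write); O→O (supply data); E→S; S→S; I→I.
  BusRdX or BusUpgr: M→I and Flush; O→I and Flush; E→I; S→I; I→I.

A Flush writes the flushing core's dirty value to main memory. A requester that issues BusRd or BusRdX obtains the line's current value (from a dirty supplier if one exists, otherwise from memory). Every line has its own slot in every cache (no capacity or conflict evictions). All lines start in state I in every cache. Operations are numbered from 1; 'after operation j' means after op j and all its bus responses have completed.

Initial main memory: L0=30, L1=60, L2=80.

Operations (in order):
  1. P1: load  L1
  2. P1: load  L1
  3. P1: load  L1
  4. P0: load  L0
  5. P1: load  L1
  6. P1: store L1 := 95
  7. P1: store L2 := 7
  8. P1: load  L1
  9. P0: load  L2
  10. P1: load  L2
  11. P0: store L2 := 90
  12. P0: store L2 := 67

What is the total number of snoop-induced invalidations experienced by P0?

invalidations = 0

[1] P1: load  L1 | P0:I, P1:E(60) | bus: BusRd
[2] P1: load  L1 | P0:I, P1:E(60) | bus: none
[3] P1: load  L1 | P0:I, P1:E(60) | bus: none
[4] P0: load  L0 | P0:E(30), P1:I | bus: BusRd
[5] P1: load  L1 | P0:I, P1:E(60) | bus: none
[6] P1: store L1 := 95 | P0:I, P1:M(95) | bus: none
[7] P1: store L2 := 7 | P0:I, P1:M(7) | bus: BusRdX
[8] P1: load  L1 | P0:I, P1:M(95) | bus: none
[9] P0: load  L2 | P0:S(7), P1:O(7) | bus: BusRd
[10] P1: load  L2 | P0:S(7), P1:O(7) | bus: none
[11] P0: store L2 := 90 | P0:M(90), P1:I | bus: BusUpgr,Flush
[12] P0: store L2 := 67 | P0:M(67), P1:I | bus: none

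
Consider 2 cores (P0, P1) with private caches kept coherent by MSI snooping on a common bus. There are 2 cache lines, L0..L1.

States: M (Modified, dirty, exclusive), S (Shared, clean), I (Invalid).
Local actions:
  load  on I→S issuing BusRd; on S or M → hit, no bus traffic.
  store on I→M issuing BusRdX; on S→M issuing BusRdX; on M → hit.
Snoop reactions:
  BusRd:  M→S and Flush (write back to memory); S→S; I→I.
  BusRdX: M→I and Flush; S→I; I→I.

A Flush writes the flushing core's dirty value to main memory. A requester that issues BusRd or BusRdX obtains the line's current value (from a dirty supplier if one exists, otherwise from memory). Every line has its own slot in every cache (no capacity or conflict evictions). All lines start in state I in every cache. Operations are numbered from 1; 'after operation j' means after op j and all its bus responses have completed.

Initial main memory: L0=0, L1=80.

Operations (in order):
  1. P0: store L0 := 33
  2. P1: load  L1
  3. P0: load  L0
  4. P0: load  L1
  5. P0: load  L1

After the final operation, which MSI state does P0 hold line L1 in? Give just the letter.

state = S

1. P0: store L0 := 33  bus=[BusRdX]  L0: P0=M P1=I  mem[L0]=0
2. P1: load  L1  bus=[BusRd]  L1: P0=I P1=S  mem[L1]=80
3. P0: load  L0  bus=[-]  L0: P0=M P1=I  mem[L0]=0
4. P0: load  L1  bus=[BusRd]  L1: P0=S P1=S  mem[L1]=80
5. P0: load  L1  bus=[-]  L1: P0=S P1=S  mem[L1]=80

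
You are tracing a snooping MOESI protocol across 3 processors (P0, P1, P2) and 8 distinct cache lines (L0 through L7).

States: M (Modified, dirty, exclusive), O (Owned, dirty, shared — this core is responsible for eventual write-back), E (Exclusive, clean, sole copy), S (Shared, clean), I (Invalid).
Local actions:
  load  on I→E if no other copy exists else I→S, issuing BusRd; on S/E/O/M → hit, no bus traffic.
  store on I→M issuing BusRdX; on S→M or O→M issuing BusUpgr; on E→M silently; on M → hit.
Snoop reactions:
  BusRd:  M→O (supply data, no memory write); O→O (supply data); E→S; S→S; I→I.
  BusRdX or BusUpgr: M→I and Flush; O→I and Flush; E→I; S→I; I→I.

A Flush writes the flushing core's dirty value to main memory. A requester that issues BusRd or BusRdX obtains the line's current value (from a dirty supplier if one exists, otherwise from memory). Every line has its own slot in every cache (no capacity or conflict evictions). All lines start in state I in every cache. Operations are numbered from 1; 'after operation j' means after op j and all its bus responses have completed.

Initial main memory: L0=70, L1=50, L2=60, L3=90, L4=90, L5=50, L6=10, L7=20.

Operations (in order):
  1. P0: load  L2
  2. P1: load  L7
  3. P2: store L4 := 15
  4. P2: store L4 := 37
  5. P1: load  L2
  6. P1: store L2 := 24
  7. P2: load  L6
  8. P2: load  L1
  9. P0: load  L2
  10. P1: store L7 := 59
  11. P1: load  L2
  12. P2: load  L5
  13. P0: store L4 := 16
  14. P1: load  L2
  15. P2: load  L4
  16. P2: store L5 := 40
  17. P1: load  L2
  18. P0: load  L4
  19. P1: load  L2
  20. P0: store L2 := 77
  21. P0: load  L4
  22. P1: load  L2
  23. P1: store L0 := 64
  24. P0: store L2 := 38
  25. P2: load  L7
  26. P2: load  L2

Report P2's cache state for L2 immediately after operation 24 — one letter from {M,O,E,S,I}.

1. P0: load  L2  bus=[BusRd]  L2: P0=E P1=I P2=I  mem[L2]=60
2. P1: load  L7  bus=[BusRd]  L7: P0=I P1=E P2=I  mem[L7]=20
3. P2: store L4 := 15  bus=[BusRdX]  L4: P0=I P1=I P2=M  mem[L4]=90
4. P2: store L4 := 37  bus=[-]  L4: P0=I P1=I P2=M  mem[L4]=90
5. P1: load  L2  bus=[BusRd]  L2: P0=S P1=S P2=I  mem[L2]=60
6. P1: store L2 := 24  bus=[BusUpgr]  L2: P0=I P1=M P2=I  mem[L2]=60
7. P2: load  L6  bus=[BusRd]  L6: P0=I P1=I P2=E  mem[L6]=10
8. P2: load  L1  bus=[BusRd]  L1: P0=I P1=I P2=E  mem[L1]=50
9. P0: load  L2  bus=[BusRd]  L2: P0=S P1=O P2=I  mem[L2]=60
10. P1: store L7 := 59  bus=[-]  L7: P0=I P1=M P2=I  mem[L7]=20
11. P1: load  L2  bus=[-]  L2: P0=S P1=O P2=I  mem[L2]=60
12. P2: load  L5  bus=[BusRd]  L5: P0=I P1=I P2=E  mem[L5]=50
13. P0: store L4 := 16  bus=[BusRdX,Flush]  L4: P0=M P1=I P2=I  mem[L4]=37
14. P1: load  L2  bus=[-]  L2: P0=S P1=O P2=I  mem[L2]=60
15. P2: load  L4  bus=[BusRd]  L4: P0=O P1=I P2=S  mem[L4]=37
16. P2: store L5 := 40  bus=[-]  L5: P0=I P1=I P2=M  mem[L5]=50
17. P1: load  L2  bus=[-]  L2: P0=S P1=O P2=I  mem[L2]=60
18. P0: load  L4  bus=[-]  L4: P0=O P1=I P2=S  mem[L4]=37
19. P1: load  L2  bus=[-]  L2: P0=S P1=O P2=I  mem[L2]=60
20. P0: store L2 := 77  bus=[BusUpgr,Flush]  L2: P0=M P1=I P2=I  mem[L2]=24
21. P0: load  L4  bus=[-]  L4: P0=O P1=I P2=S  mem[L4]=37
22. P1: load  L2  bus=[BusRd]  L2: P0=O P1=S P2=I  mem[L2]=24
23. P1: store L0 := 64  bus=[BusRdX]  L0: P0=I P1=M P2=I  mem[L0]=70
24. P0: store L2 := 38  bus=[BusUpgr]  L2: P0=M P1=I P2=I  mem[L2]=24
25. P2: load  L7  bus=[BusRd]  L7: P0=I P1=O P2=S  mem[L7]=20
26. P2: load  L2  bus=[BusRd]  L2: P0=O P1=I P2=S  mem[L2]=24

state = I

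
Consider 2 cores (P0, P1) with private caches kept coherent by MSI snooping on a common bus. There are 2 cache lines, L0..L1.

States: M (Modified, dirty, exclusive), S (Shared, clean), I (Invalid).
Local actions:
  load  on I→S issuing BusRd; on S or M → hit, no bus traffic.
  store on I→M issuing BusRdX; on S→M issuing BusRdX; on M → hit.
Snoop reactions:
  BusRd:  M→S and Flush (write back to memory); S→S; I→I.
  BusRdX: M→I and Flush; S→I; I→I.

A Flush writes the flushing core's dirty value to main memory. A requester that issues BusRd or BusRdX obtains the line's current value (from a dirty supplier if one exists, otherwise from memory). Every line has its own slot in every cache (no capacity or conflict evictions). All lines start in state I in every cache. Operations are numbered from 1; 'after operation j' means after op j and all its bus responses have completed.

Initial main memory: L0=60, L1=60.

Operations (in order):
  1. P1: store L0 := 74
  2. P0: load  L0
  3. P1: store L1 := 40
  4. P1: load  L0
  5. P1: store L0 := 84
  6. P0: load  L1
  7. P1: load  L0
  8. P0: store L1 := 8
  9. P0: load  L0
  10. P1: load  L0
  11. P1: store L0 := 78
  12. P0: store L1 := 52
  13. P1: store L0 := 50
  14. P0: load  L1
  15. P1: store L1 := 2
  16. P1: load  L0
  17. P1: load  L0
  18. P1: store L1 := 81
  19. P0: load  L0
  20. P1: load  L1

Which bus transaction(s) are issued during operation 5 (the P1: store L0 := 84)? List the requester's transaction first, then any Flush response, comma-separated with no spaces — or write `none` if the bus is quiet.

bus = BusRdX

  op1 P1: store L0 := 74 → I/M on L0; bus BusRdX; mem=60
  op2 P0: load  L0 → S/S on L0; bus BusRd Flush; mem=74
  op3 P1: store L1 := 40 → I/M on L1; bus BusRdX; mem=60
  op4 P1: load  L0 → S/S on L0; bus (none); mem=74
  op5 P1: store L0 := 84 → I/M on L0; bus BusRdX; mem=74
  op6 P0: load  L1 → S/S on L1; bus BusRd Flush; mem=40
  op7 P1: load  L0 → I/M on L0; bus (none); mem=74
  op8 P0: store L1 := 8 → M/I on L1; bus BusRdX; mem=40
  op9 P0: load  L0 → S/S on L0; bus BusRd Flush; mem=84
  op10 P1: load  L0 → S/S on L0; bus (none); mem=84
  op11 P1: store L0 := 78 → I/M on L0; bus BusRdX; mem=84
  op12 P0: store L1 := 52 → M/I on L1; bus (none); mem=40
  op13 P1: store L0 := 50 → I/M on L0; bus (none); mem=84
  op14 P0: load  L1 → M/I on L1; bus (none); mem=40
  op15 P1: store L1 := 2 → I/M on L1; bus BusRdX Flush; mem=52
  op16 P1: load  L0 → I/M on L0; bus (none); mem=84
  op17 P1: load  L0 → I/M on L0; bus (none); mem=84
  op18 P1: store L1 := 81 → I/M on L1; bus (none); mem=52
  op19 P0: load  L0 → S/S on L0; bus BusRd Flush; mem=50
  op20 P1: load  L1 → I/M on L1; bus (none); mem=52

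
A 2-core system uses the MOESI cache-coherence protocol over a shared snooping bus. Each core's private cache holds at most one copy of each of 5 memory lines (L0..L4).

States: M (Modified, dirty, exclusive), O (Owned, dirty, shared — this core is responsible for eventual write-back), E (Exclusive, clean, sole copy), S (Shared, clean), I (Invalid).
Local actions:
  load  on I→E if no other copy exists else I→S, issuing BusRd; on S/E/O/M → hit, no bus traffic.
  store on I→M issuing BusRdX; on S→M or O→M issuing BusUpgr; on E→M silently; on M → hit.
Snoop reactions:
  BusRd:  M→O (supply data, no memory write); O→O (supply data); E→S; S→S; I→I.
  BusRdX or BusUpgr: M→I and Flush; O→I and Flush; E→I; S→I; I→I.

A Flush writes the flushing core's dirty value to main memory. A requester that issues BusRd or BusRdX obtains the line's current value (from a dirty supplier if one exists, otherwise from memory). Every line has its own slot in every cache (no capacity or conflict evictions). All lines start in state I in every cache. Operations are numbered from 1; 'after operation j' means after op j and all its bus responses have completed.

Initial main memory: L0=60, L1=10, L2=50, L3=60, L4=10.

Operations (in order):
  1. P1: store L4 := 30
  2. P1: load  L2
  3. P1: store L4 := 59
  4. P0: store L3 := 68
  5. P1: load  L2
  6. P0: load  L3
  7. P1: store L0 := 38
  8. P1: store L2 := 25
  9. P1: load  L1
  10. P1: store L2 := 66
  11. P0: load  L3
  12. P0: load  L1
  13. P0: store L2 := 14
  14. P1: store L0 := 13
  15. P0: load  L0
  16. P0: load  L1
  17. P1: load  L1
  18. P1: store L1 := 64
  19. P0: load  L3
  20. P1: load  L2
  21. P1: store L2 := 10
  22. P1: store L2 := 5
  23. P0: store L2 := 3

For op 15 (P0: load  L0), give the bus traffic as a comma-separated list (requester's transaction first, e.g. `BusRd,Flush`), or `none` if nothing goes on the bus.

bus = BusRd

  op1 P1: store L4 := 30 → I/M on L4; bus BusRdX; mem=10
  op2 P1: load  L2 → I/E on L2; bus BusRd; mem=50
  op3 P1: store L4 := 59 → I/M on L4; bus (none); mem=10
  op4 P0: store L3 := 68 → M/I on L3; bus BusRdX; mem=60
  op5 P1: load  L2 → I/E on L2; bus (none); mem=50
  op6 P0: load  L3 → M/I on L3; bus (none); mem=60
  op7 P1: store L0 := 38 → I/M on L0; bus BusRdX; mem=60
  op8 P1: store L2 := 25 → I/M on L2; bus (none); mem=50
  op9 P1: load  L1 → I/E on L1; bus BusRd; mem=10
  op10 P1: store L2 := 66 → I/M on L2; bus (none); mem=50
  op11 P0: load  L3 → M/I on L3; bus (none); mem=60
  op12 P0: load  L1 → S/S on L1; bus BusRd; mem=10
  op13 P0: store L2 := 14 → M/I on L2; bus BusRdX Flush; mem=66
  op14 P1: store L0 := 13 → I/M on L0; bus (none); mem=60
  op15 P0: load  L0 → S/O on L0; bus BusRd; mem=60
  op16 P0: load  L1 → S/S on L1; bus (none); mem=10
  op17 P1: load  L1 → S/S on L1; bus (none); mem=10
  op18 P1: store L1 := 64 → I/M on L1; bus BusUpgr; mem=10
  op19 P0: load  L3 → M/I on L3; bus (none); mem=60
  op20 P1: load  L2 → O/S on L2; bus BusRd; mem=66
  op21 P1: store L2 := 10 → I/M on L2; bus BusUpgr Flush; mem=14
  op22 P1: store L2 := 5 → I/M on L2; bus (none); mem=14
  op23 P0: store L2 := 3 → M/I on L2; bus BusRdX Flush; mem=5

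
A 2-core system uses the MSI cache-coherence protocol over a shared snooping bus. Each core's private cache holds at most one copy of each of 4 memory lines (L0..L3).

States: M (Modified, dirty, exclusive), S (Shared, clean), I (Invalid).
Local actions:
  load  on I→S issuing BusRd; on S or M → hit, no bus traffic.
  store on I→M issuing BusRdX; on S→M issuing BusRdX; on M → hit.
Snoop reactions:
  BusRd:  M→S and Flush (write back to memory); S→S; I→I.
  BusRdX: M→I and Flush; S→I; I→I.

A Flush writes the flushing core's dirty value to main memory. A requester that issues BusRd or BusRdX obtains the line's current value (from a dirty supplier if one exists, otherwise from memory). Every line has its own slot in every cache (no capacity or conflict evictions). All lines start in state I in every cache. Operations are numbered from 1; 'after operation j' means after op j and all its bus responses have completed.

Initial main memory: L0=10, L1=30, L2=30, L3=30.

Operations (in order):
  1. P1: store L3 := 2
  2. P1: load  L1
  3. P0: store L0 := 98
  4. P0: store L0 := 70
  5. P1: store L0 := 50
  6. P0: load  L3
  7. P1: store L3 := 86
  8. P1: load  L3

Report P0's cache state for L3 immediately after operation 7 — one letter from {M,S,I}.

1. P1: store L3 := 2  bus=[BusRdX]  L3: P0=I P1=M  mem[L3]=30
2. P1: load  L1  bus=[BusRd]  L1: P0=I P1=S  mem[L1]=30
3. P0: store L0 := 98  bus=[BusRdX]  L0: P0=M P1=I  mem[L0]=10
4. P0: store L0 := 70  bus=[-]  L0: P0=M P1=I  mem[L0]=10
5. P1: store L0 := 50  bus=[BusRdX,Flush]  L0: P0=I P1=M  mem[L0]=70
6. P0: load  L3  bus=[BusRd,Flush]  L3: P0=S P1=S  mem[L3]=2
7. P1: store L3 := 86  bus=[BusRdX]  L3: P0=I P1=M  mem[L3]=2
8. P1: load  L3  bus=[-]  L3: P0=I P1=M  mem[L3]=2

state = I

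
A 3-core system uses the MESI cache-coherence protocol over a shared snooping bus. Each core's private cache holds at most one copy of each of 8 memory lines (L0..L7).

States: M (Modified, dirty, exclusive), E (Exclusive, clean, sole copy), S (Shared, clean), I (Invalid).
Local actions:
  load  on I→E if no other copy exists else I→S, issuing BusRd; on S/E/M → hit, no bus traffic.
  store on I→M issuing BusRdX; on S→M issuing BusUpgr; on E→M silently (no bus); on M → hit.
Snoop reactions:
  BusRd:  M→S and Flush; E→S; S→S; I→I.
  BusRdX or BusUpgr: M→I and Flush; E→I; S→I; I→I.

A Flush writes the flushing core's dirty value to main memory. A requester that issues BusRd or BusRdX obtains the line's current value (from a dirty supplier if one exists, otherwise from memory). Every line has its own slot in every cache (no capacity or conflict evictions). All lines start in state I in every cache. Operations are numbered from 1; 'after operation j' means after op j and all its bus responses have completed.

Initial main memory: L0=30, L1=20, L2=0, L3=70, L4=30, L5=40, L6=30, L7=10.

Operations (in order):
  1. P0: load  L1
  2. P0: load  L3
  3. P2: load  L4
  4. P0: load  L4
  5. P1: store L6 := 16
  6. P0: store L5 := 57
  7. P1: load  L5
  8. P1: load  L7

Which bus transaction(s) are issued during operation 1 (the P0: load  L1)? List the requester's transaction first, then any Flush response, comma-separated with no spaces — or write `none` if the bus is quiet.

step 1: P0: load  L1  ⟶  EII  (L1)  txn=BusRd  M[L1]=20
step 2: P0: load  L3  ⟶  EII  (L3)  txn=BusRd  M[L3]=70
step 3: P2: load  L4  ⟶  IIE  (L4)  txn=BusRd  M[L4]=30
step 4: P0: load  L4  ⟶  SIS  (L4)  txn=BusRd  M[L4]=30
step 5: P1: store L6 := 16  ⟶  IMI  (L6)  txn=BusRdX  M[L6]=30
step 6: P0: store L5 := 57  ⟶  MII  (L5)  txn=BusRdX  M[L5]=40
step 7: P1: load  L5  ⟶  SSI  (L5)  txn=BusRd+Flush  M[L5]=57
step 8: P1: load  L7  ⟶  IEI  (L7)  txn=BusRd  M[L7]=10

bus = BusRd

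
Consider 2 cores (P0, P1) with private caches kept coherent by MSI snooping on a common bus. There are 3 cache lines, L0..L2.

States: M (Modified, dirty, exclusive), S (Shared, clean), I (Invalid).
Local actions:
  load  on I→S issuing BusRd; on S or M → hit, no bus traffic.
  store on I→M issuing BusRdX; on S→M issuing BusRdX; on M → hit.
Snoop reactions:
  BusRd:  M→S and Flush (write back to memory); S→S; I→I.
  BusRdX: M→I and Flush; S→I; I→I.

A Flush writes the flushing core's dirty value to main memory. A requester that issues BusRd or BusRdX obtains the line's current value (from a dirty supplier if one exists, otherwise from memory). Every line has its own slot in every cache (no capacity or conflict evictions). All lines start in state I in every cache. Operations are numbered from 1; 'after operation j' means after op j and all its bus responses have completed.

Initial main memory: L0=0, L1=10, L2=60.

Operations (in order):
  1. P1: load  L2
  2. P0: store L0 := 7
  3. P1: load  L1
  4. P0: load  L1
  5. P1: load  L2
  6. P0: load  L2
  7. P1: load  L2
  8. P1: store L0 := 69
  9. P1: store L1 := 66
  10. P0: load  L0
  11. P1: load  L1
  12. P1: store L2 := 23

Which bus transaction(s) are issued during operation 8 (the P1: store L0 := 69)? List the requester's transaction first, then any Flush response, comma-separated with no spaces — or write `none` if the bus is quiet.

[1] P1: load  L2 | P0:I, P1:S(60) | bus: BusRd
[2] P0: store L0 := 7 | P0:M(7), P1:I | bus: BusRdX
[3] P1: load  L1 | P0:I, P1:S(10) | bus: BusRd
[4] P0: load  L1 | P0:S(10), P1:S(10) | bus: BusRd
[5] P1: load  L2 | P0:I, P1:S(60) | bus: none
[6] P0: load  L2 | P0:S(60), P1:S(60) | bus: BusRd
[7] P1: load  L2 | P0:S(60), P1:S(60) | bus: none
[8] P1: store L0 := 69 | P0:I, P1:M(69) | bus: BusRdX,Flush
[9] P1: store L1 := 66 | P0:I, P1:M(66) | bus: BusRdX
[10] P0: load  L0 | P0:S(69), P1:S(69) | bus: BusRd,Flush
[11] P1: load  L1 | P0:I, P1:M(66) | bus: none
[12] P1: store L2 := 23 | P0:I, P1:M(23) | bus: BusRdX

bus = BusRdX,Flush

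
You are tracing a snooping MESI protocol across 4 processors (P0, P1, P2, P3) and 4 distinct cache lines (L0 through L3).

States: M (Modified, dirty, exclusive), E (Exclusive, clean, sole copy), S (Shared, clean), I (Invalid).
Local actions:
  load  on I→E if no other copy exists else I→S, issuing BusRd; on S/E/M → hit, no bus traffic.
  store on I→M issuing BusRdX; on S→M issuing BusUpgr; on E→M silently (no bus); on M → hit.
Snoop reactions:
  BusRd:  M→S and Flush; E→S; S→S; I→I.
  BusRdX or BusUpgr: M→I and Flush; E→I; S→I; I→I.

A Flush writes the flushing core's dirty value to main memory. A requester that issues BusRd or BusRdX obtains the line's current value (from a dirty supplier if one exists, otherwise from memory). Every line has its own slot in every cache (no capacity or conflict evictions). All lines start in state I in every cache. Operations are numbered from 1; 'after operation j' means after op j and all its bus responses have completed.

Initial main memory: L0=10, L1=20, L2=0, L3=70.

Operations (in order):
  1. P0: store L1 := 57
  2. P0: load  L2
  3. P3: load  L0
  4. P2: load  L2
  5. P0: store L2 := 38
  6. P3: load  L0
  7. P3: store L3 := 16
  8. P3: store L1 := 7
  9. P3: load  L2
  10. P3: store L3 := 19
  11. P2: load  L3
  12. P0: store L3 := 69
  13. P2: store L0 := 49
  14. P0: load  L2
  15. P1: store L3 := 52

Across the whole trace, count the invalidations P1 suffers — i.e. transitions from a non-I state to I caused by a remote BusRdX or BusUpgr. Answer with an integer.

invalidations = 0

1. P0: store L1 := 57  bus=[BusRdX]  L1: P0=M P1=I P2=I P3=I  mem[L1]=20
2. P0: load  L2  bus=[BusRd]  L2: P0=E P1=I P2=I P3=I  mem[L2]=0
3. P3: load  L0  bus=[BusRd]  L0: P0=I P1=I P2=I P3=E  mem[L0]=10
4. P2: load  L2  bus=[BusRd]  L2: P0=S P1=I P2=S P3=I  mem[L2]=0
5. P0: store L2 := 38  bus=[BusUpgr]  L2: P0=M P1=I P2=I P3=I  mem[L2]=0
6. P3: load  L0  bus=[-]  L0: P0=I P1=I P2=I P3=E  mem[L0]=10
7. P3: store L3 := 16  bus=[BusRdX]  L3: P0=I P1=I P2=I P3=M  mem[L3]=70
8. P3: store L1 := 7  bus=[BusRdX,Flush]  L1: P0=I P1=I P2=I P3=M  mem[L1]=57
9. P3: load  L2  bus=[BusRd,Flush]  L2: P0=S P1=I P2=I P3=S  mem[L2]=38
10. P3: store L3 := 19  bus=[-]  L3: P0=I P1=I P2=I P3=M  mem[L3]=70
11. P2: load  L3  bus=[BusRd,Flush]  L3: P0=I P1=I P2=S P3=S  mem[L3]=19
12. P0: store L3 := 69  bus=[BusRdX]  L3: P0=M P1=I P2=I P3=I  mem[L3]=19
13. P2: store L0 := 49  bus=[BusRdX]  L0: P0=I P1=I P2=M P3=I  mem[L0]=10
14. P0: load  L2  bus=[-]  L2: P0=S P1=I P2=I P3=S  mem[L2]=38
15. P1: store L3 := 52  bus=[BusRdX,Flush]  L3: P0=I P1=M P2=I P3=I  mem[L3]=69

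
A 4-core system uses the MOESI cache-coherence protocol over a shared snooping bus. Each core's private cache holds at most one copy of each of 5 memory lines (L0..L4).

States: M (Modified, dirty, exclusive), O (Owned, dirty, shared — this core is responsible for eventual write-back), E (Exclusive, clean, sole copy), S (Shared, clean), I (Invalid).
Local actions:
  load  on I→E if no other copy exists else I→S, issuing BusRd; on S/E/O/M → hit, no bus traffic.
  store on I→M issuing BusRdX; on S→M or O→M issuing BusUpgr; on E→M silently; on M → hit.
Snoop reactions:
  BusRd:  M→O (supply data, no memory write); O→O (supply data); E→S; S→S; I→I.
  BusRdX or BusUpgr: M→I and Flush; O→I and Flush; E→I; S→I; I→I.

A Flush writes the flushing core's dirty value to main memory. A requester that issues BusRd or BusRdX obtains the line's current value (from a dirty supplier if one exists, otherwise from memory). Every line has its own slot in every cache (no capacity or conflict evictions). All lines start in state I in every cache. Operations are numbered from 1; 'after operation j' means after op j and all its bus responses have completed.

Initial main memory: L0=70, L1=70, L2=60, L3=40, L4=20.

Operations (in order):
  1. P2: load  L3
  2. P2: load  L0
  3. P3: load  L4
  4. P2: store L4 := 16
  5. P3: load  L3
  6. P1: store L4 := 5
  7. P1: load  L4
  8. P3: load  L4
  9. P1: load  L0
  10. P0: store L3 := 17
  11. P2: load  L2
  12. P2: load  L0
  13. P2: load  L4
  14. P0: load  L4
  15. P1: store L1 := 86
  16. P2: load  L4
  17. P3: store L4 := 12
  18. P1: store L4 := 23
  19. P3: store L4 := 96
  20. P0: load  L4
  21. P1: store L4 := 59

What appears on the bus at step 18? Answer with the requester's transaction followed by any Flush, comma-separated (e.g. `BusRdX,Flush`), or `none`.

[1] P2: load  L3 | P0:I, P1:I, P2:E(40), P3:I | bus: BusRd
[2] P2: load  L0 | P0:I, P1:I, P2:E(70), P3:I | bus: BusRd
[3] P3: load  L4 | P0:I, P1:I, P2:I, P3:E(20) | bus: BusRd
[4] P2: store L4 := 16 | P0:I, P1:I, P2:M(16), P3:I | bus: BusRdX
[5] P3: load  L3 | P0:I, P1:I, P2:S(40), P3:S(40) | bus: BusRd
[6] P1: store L4 := 5 | P0:I, P1:M(5), P2:I, P3:I | bus: BusRdX,Flush
[7] P1: load  L4 | P0:I, P1:M(5), P2:I, P3:I | bus: none
[8] P3: load  L4 | P0:I, P1:O(5), P2:I, P3:S(5) | bus: BusRd
[9] P1: load  L0 | P0:I, P1:S(70), P2:S(70), P3:I | bus: BusRd
[10] P0: store L3 := 17 | P0:M(17), P1:I, P2:I, P3:I | bus: BusRdX
[11] P2: load  L2 | P0:I, P1:I, P2:E(60), P3:I | bus: BusRd
[12] P2: load  L0 | P0:I, P1:S(70), P2:S(70), P3:I | bus: none
[13] P2: load  L4 | P0:I, P1:O(5), P2:S(5), P3:S(5) | bus: BusRd
[14] P0: load  L4 | P0:S(5), P1:O(5), P2:S(5), P3:S(5) | bus: BusRd
[15] P1: store L1 := 86 | P0:I, P1:M(86), P2:I, P3:I | bus: BusRdX
[16] P2: load  L4 | P0:S(5), P1:O(5), P2:S(5), P3:S(5) | bus: none
[17] P3: store L4 := 12 | P0:I, P1:I, P2:I, P3:M(12) | bus: BusUpgr,Flush
[18] P1: store L4 := 23 | P0:I, P1:M(23), P2:I, P3:I | bus: BusRdX,Flush
[19] P3: store L4 := 96 | P0:I, P1:I, P2:I, P3:M(96) | bus: BusRdX,Flush
[20] P0: load  L4 | P0:S(96), P1:I, P2:I, P3:O(96) | bus: BusRd
[21] P1: store L4 := 59 | P0:I, P1:M(59), P2:I, P3:I | bus: BusRdX,Flush

bus = BusRdX,Flush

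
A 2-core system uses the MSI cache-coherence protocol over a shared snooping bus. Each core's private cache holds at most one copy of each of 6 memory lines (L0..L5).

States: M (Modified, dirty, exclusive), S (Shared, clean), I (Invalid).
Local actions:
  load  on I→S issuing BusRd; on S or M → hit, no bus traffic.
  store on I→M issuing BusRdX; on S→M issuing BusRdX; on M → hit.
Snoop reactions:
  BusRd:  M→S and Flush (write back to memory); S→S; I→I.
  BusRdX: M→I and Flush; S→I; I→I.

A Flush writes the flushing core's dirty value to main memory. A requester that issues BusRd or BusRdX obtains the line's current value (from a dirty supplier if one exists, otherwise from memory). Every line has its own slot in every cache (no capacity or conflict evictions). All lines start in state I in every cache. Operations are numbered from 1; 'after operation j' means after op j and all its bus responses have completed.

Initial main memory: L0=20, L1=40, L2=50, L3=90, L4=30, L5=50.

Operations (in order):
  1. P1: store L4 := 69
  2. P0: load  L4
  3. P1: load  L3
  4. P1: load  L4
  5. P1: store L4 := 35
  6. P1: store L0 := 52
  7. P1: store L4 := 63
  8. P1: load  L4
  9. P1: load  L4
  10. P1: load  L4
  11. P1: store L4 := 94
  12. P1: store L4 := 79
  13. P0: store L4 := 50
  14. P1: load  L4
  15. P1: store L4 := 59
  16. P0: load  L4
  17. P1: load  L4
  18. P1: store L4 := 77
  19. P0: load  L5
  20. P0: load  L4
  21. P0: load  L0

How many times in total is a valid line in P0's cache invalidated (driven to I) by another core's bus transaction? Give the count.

invalidations = 3

1. P1: store L4 := 69  bus=[BusRdX]  L4: P0=I P1=M  mem[L4]=30
2. P0: load  L4  bus=[BusRd,Flush]  L4: P0=S P1=S  mem[L4]=69
3. P1: load  L3  bus=[BusRd]  L3: P0=I P1=S  mem[L3]=90
4. P1: load  L4  bus=[-]  L4: P0=S P1=S  mem[L4]=69
5. P1: store L4 := 35  bus=[BusRdX]  L4: P0=I P1=M  mem[L4]=69
6. P1: store L0 := 52  bus=[BusRdX]  L0: P0=I P1=M  mem[L0]=20
7. P1: store L4 := 63  bus=[-]  L4: P0=I P1=M  mem[L4]=69
8. P1: load  L4  bus=[-]  L4: P0=I P1=M  mem[L4]=69
9. P1: load  L4  bus=[-]  L4: P0=I P1=M  mem[L4]=69
10. P1: load  L4  bus=[-]  L4: P0=I P1=M  mem[L4]=69
11. P1: store L4 := 94  bus=[-]  L4: P0=I P1=M  mem[L4]=69
12. P1: store L4 := 79  bus=[-]  L4: P0=I P1=M  mem[L4]=69
13. P0: store L4 := 50  bus=[BusRdX,Flush]  L4: P0=M P1=I  mem[L4]=79
14. P1: load  L4  bus=[BusRd,Flush]  L4: P0=S P1=S  mem[L4]=50
15. P1: store L4 := 59  bus=[BusRdX]  L4: P0=I P1=M  mem[L4]=50
16. P0: load  L4  bus=[BusRd,Flush]  L4: P0=S P1=S  mem[L4]=59
17. P1: load  L4  bus=[-]  L4: P0=S P1=S  mem[L4]=59
18. P1: store L4 := 77  bus=[BusRdX]  L4: P0=I P1=M  mem[L4]=59
19. P0: load  L5  bus=[BusRd]  L5: P0=S P1=I  mem[L5]=50
20. P0: load  L4  bus=[BusRd,Flush]  L4: P0=S P1=S  mem[L4]=77
21. P0: load  L0  bus=[BusRd,Flush]  L0: P0=S P1=S  mem[L0]=52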